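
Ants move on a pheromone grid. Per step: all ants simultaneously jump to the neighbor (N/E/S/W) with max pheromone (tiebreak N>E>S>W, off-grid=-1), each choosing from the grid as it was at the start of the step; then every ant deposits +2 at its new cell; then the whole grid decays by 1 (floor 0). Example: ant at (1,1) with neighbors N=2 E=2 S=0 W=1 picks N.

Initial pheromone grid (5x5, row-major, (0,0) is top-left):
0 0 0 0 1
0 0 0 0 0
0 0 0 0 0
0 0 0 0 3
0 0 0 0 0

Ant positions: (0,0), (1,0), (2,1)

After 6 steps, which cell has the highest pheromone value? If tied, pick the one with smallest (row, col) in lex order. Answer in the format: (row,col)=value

Answer: (0,1)=12

Derivation:
Step 1: ant0:(0,0)->E->(0,1) | ant1:(1,0)->N->(0,0) | ant2:(2,1)->N->(1,1)
  grid max=2 at (3,4)
Step 2: ant0:(0,1)->S->(1,1) | ant1:(0,0)->E->(0,1) | ant2:(1,1)->N->(0,1)
  grid max=4 at (0,1)
Step 3: ant0:(1,1)->N->(0,1) | ant1:(0,1)->S->(1,1) | ant2:(0,1)->S->(1,1)
  grid max=5 at (0,1)
Step 4: ant0:(0,1)->S->(1,1) | ant1:(1,1)->N->(0,1) | ant2:(1,1)->N->(0,1)
  grid max=8 at (0,1)
Step 5: ant0:(1,1)->N->(0,1) | ant1:(0,1)->S->(1,1) | ant2:(0,1)->S->(1,1)
  grid max=9 at (0,1)
Step 6: ant0:(0,1)->S->(1,1) | ant1:(1,1)->N->(0,1) | ant2:(1,1)->N->(0,1)
  grid max=12 at (0,1)
Final grid:
  0 12 0 0 0
  0 10 0 0 0
  0 0 0 0 0
  0 0 0 0 0
  0 0 0 0 0
Max pheromone 12 at (0,1)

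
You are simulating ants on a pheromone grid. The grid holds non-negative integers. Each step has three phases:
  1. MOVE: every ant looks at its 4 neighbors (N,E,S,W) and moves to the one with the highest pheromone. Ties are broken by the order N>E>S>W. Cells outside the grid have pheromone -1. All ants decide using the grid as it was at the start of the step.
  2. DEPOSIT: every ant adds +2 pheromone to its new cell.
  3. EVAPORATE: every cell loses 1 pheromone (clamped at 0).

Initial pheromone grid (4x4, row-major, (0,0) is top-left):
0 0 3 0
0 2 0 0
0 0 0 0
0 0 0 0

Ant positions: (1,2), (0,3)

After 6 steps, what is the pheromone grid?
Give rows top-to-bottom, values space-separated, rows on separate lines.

After step 1: ants at (0,2),(0,2)
  0 0 6 0
  0 1 0 0
  0 0 0 0
  0 0 0 0
After step 2: ants at (0,3),(0,3)
  0 0 5 3
  0 0 0 0
  0 0 0 0
  0 0 0 0
After step 3: ants at (0,2),(0,2)
  0 0 8 2
  0 0 0 0
  0 0 0 0
  0 0 0 0
After step 4: ants at (0,3),(0,3)
  0 0 7 5
  0 0 0 0
  0 0 0 0
  0 0 0 0
After step 5: ants at (0,2),(0,2)
  0 0 10 4
  0 0 0 0
  0 0 0 0
  0 0 0 0
After step 6: ants at (0,3),(0,3)
  0 0 9 7
  0 0 0 0
  0 0 0 0
  0 0 0 0

0 0 9 7
0 0 0 0
0 0 0 0
0 0 0 0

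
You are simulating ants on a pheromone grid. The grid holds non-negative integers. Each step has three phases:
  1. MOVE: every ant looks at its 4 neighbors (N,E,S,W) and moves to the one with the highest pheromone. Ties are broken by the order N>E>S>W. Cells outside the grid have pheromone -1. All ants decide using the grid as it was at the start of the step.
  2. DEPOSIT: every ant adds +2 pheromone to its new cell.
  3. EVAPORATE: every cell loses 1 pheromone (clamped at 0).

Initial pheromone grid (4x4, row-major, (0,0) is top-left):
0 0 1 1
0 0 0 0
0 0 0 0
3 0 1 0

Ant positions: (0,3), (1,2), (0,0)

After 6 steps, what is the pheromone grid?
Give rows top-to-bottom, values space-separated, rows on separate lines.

After step 1: ants at (0,2),(0,2),(0,1)
  0 1 4 0
  0 0 0 0
  0 0 0 0
  2 0 0 0
After step 2: ants at (0,1),(0,1),(0,2)
  0 4 5 0
  0 0 0 0
  0 0 0 0
  1 0 0 0
After step 3: ants at (0,2),(0,2),(0,1)
  0 5 8 0
  0 0 0 0
  0 0 0 0
  0 0 0 0
After step 4: ants at (0,1),(0,1),(0,2)
  0 8 9 0
  0 0 0 0
  0 0 0 0
  0 0 0 0
After step 5: ants at (0,2),(0,2),(0,1)
  0 9 12 0
  0 0 0 0
  0 0 0 0
  0 0 0 0
After step 6: ants at (0,1),(0,1),(0,2)
  0 12 13 0
  0 0 0 0
  0 0 0 0
  0 0 0 0

0 12 13 0
0 0 0 0
0 0 0 0
0 0 0 0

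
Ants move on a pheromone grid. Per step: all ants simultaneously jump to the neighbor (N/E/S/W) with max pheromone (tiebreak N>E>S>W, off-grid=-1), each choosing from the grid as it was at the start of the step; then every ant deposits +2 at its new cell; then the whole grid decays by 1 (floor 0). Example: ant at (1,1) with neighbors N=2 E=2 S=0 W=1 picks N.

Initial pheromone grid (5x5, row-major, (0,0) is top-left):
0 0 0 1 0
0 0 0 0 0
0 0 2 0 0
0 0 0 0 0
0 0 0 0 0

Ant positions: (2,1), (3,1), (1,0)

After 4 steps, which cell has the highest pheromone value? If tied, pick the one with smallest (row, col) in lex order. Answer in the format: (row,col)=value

Answer: (2,2)=6

Derivation:
Step 1: ant0:(2,1)->E->(2,2) | ant1:(3,1)->N->(2,1) | ant2:(1,0)->N->(0,0)
  grid max=3 at (2,2)
Step 2: ant0:(2,2)->W->(2,1) | ant1:(2,1)->E->(2,2) | ant2:(0,0)->E->(0,1)
  grid max=4 at (2,2)
Step 3: ant0:(2,1)->E->(2,2) | ant1:(2,2)->W->(2,1) | ant2:(0,1)->E->(0,2)
  grid max=5 at (2,2)
Step 4: ant0:(2,2)->W->(2,1) | ant1:(2,1)->E->(2,2) | ant2:(0,2)->E->(0,3)
  grid max=6 at (2,2)
Final grid:
  0 0 0 1 0
  0 0 0 0 0
  0 4 6 0 0
  0 0 0 0 0
  0 0 0 0 0
Max pheromone 6 at (2,2)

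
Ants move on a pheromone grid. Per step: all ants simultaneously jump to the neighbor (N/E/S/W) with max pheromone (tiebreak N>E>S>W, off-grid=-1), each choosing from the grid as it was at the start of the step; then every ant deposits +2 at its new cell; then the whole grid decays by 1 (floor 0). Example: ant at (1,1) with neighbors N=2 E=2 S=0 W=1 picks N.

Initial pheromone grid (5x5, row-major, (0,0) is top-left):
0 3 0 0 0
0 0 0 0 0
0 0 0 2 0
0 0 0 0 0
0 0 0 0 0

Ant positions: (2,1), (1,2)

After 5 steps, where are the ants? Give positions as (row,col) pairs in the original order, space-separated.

Step 1: ant0:(2,1)->N->(1,1) | ant1:(1,2)->N->(0,2)
  grid max=2 at (0,1)
Step 2: ant0:(1,1)->N->(0,1) | ant1:(0,2)->W->(0,1)
  grid max=5 at (0,1)
Step 3: ant0:(0,1)->E->(0,2) | ant1:(0,1)->E->(0,2)
  grid max=4 at (0,1)
Step 4: ant0:(0,2)->W->(0,1) | ant1:(0,2)->W->(0,1)
  grid max=7 at (0,1)
Step 5: ant0:(0,1)->E->(0,2) | ant1:(0,1)->E->(0,2)
  grid max=6 at (0,1)

(0,2) (0,2)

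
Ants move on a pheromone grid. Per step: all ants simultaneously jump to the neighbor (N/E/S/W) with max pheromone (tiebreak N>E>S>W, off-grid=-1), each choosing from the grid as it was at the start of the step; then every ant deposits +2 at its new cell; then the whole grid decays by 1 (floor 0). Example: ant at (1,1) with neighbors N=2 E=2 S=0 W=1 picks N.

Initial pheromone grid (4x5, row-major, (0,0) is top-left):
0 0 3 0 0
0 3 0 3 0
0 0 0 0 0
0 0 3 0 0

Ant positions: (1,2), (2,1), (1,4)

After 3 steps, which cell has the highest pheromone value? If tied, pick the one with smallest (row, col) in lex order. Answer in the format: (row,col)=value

Answer: (1,3)=6

Derivation:
Step 1: ant0:(1,2)->N->(0,2) | ant1:(2,1)->N->(1,1) | ant2:(1,4)->W->(1,3)
  grid max=4 at (0,2)
Step 2: ant0:(0,2)->E->(0,3) | ant1:(1,1)->N->(0,1) | ant2:(1,3)->N->(0,3)
  grid max=3 at (0,2)
Step 3: ant0:(0,3)->S->(1,3) | ant1:(0,1)->E->(0,2) | ant2:(0,3)->S->(1,3)
  grid max=6 at (1,3)
Final grid:
  0 0 4 2 0
  0 2 0 6 0
  0 0 0 0 0
  0 0 0 0 0
Max pheromone 6 at (1,3)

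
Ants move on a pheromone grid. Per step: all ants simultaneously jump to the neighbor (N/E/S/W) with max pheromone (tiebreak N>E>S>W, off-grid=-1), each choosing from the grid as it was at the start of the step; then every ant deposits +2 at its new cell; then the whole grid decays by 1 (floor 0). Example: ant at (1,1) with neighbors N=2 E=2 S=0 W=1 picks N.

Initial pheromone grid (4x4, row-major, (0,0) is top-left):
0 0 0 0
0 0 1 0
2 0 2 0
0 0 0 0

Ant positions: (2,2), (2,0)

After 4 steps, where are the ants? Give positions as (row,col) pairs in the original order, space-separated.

Step 1: ant0:(2,2)->N->(1,2) | ant1:(2,0)->N->(1,0)
  grid max=2 at (1,2)
Step 2: ant0:(1,2)->S->(2,2) | ant1:(1,0)->S->(2,0)
  grid max=2 at (2,0)
Step 3: ant0:(2,2)->N->(1,2) | ant1:(2,0)->N->(1,0)
  grid max=2 at (1,2)
Step 4: ant0:(1,2)->S->(2,2) | ant1:(1,0)->S->(2,0)
  grid max=2 at (2,0)

(2,2) (2,0)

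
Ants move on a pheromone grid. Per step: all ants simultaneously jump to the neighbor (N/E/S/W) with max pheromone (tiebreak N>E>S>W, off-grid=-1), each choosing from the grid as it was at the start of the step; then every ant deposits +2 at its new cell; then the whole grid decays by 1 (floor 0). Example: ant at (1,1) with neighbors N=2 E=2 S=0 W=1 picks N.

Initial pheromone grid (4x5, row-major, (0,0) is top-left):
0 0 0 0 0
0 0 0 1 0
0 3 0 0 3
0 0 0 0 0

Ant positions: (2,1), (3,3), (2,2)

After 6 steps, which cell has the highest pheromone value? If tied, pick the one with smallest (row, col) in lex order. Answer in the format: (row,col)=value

Answer: (2,1)=9

Derivation:
Step 1: ant0:(2,1)->N->(1,1) | ant1:(3,3)->N->(2,3) | ant2:(2,2)->W->(2,1)
  grid max=4 at (2,1)
Step 2: ant0:(1,1)->S->(2,1) | ant1:(2,3)->E->(2,4) | ant2:(2,1)->N->(1,1)
  grid max=5 at (2,1)
Step 3: ant0:(2,1)->N->(1,1) | ant1:(2,4)->N->(1,4) | ant2:(1,1)->S->(2,1)
  grid max=6 at (2,1)
Step 4: ant0:(1,1)->S->(2,1) | ant1:(1,4)->S->(2,4) | ant2:(2,1)->N->(1,1)
  grid max=7 at (2,1)
Step 5: ant0:(2,1)->N->(1,1) | ant1:(2,4)->N->(1,4) | ant2:(1,1)->S->(2,1)
  grid max=8 at (2,1)
Step 6: ant0:(1,1)->S->(2,1) | ant1:(1,4)->S->(2,4) | ant2:(2,1)->N->(1,1)
  grid max=9 at (2,1)
Final grid:
  0 0 0 0 0
  0 6 0 0 0
  0 9 0 0 3
  0 0 0 0 0
Max pheromone 9 at (2,1)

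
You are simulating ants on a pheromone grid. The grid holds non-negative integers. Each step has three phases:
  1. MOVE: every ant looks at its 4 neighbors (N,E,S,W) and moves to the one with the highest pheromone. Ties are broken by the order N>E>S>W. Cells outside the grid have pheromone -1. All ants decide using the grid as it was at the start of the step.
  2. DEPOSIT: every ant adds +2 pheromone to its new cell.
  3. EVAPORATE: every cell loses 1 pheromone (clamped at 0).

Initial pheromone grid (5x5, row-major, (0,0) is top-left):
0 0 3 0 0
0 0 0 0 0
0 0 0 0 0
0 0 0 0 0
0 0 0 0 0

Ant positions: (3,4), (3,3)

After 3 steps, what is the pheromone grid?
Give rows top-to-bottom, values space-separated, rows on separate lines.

After step 1: ants at (2,4),(2,3)
  0 0 2 0 0
  0 0 0 0 0
  0 0 0 1 1
  0 0 0 0 0
  0 0 0 0 0
After step 2: ants at (2,3),(2,4)
  0 0 1 0 0
  0 0 0 0 0
  0 0 0 2 2
  0 0 0 0 0
  0 0 0 0 0
After step 3: ants at (2,4),(2,3)
  0 0 0 0 0
  0 0 0 0 0
  0 0 0 3 3
  0 0 0 0 0
  0 0 0 0 0

0 0 0 0 0
0 0 0 0 0
0 0 0 3 3
0 0 0 0 0
0 0 0 0 0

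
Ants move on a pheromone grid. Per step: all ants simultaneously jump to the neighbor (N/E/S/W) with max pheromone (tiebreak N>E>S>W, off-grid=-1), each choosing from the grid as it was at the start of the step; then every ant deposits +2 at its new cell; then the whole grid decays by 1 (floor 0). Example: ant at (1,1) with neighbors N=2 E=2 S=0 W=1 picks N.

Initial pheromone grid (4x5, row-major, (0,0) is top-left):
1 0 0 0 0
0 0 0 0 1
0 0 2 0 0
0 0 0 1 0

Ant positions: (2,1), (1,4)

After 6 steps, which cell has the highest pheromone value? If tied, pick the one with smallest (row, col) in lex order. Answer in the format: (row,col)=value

Step 1: ant0:(2,1)->E->(2,2) | ant1:(1,4)->N->(0,4)
  grid max=3 at (2,2)
Step 2: ant0:(2,2)->N->(1,2) | ant1:(0,4)->S->(1,4)
  grid max=2 at (2,2)
Step 3: ant0:(1,2)->S->(2,2) | ant1:(1,4)->N->(0,4)
  grid max=3 at (2,2)
Step 4: ant0:(2,2)->N->(1,2) | ant1:(0,4)->S->(1,4)
  grid max=2 at (2,2)
Step 5: ant0:(1,2)->S->(2,2) | ant1:(1,4)->N->(0,4)
  grid max=3 at (2,2)
Step 6: ant0:(2,2)->N->(1,2) | ant1:(0,4)->S->(1,4)
  grid max=2 at (2,2)
Final grid:
  0 0 0 0 0
  0 0 1 0 1
  0 0 2 0 0
  0 0 0 0 0
Max pheromone 2 at (2,2)

Answer: (2,2)=2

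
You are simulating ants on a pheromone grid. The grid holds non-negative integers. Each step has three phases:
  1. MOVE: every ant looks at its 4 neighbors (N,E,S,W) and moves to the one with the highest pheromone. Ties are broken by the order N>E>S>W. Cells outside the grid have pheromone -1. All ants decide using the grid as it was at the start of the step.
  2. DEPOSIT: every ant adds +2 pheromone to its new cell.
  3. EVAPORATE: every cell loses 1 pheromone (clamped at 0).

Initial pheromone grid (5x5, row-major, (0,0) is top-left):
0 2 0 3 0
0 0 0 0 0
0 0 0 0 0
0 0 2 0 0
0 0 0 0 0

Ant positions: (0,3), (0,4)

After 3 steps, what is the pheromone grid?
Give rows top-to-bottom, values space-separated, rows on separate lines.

After step 1: ants at (0,4),(0,3)
  0 1 0 4 1
  0 0 0 0 0
  0 0 0 0 0
  0 0 1 0 0
  0 0 0 0 0
After step 2: ants at (0,3),(0,4)
  0 0 0 5 2
  0 0 0 0 0
  0 0 0 0 0
  0 0 0 0 0
  0 0 0 0 0
After step 3: ants at (0,4),(0,3)
  0 0 0 6 3
  0 0 0 0 0
  0 0 0 0 0
  0 0 0 0 0
  0 0 0 0 0

0 0 0 6 3
0 0 0 0 0
0 0 0 0 0
0 0 0 0 0
0 0 0 0 0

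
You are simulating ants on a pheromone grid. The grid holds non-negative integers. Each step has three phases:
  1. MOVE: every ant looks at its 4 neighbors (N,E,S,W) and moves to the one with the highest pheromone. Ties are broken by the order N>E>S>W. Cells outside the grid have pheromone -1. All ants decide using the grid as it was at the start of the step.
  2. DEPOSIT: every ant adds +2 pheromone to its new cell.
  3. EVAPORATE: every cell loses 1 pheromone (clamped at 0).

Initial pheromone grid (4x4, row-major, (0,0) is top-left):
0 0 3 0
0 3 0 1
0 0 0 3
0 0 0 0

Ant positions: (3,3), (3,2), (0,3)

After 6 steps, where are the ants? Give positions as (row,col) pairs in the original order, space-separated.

Step 1: ant0:(3,3)->N->(2,3) | ant1:(3,2)->N->(2,2) | ant2:(0,3)->W->(0,2)
  grid max=4 at (0,2)
Step 2: ant0:(2,3)->W->(2,2) | ant1:(2,2)->E->(2,3) | ant2:(0,2)->E->(0,3)
  grid max=5 at (2,3)
Step 3: ant0:(2,2)->E->(2,3) | ant1:(2,3)->W->(2,2) | ant2:(0,3)->W->(0,2)
  grid max=6 at (2,3)
Step 4: ant0:(2,3)->W->(2,2) | ant1:(2,2)->E->(2,3) | ant2:(0,2)->E->(0,3)
  grid max=7 at (2,3)
Step 5: ant0:(2,2)->E->(2,3) | ant1:(2,3)->W->(2,2) | ant2:(0,3)->W->(0,2)
  grid max=8 at (2,3)
Step 6: ant0:(2,3)->W->(2,2) | ant1:(2,2)->E->(2,3) | ant2:(0,2)->E->(0,3)
  grid max=9 at (2,3)

(2,2) (2,3) (0,3)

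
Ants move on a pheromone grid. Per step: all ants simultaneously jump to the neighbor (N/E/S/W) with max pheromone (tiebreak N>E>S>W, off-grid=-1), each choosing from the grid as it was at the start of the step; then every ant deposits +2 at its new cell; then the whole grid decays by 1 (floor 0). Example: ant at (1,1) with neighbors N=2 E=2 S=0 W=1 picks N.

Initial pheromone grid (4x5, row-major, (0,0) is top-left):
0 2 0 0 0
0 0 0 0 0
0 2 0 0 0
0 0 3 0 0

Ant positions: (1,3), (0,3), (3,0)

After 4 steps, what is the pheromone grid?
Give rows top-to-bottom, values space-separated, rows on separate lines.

After step 1: ants at (0,3),(0,4),(2,0)
  0 1 0 1 1
  0 0 0 0 0
  1 1 0 0 0
  0 0 2 0 0
After step 2: ants at (0,4),(0,3),(2,1)
  0 0 0 2 2
  0 0 0 0 0
  0 2 0 0 0
  0 0 1 0 0
After step 3: ants at (0,3),(0,4),(1,1)
  0 0 0 3 3
  0 1 0 0 0
  0 1 0 0 0
  0 0 0 0 0
After step 4: ants at (0,4),(0,3),(2,1)
  0 0 0 4 4
  0 0 0 0 0
  0 2 0 0 0
  0 0 0 0 0

0 0 0 4 4
0 0 0 0 0
0 2 0 0 0
0 0 0 0 0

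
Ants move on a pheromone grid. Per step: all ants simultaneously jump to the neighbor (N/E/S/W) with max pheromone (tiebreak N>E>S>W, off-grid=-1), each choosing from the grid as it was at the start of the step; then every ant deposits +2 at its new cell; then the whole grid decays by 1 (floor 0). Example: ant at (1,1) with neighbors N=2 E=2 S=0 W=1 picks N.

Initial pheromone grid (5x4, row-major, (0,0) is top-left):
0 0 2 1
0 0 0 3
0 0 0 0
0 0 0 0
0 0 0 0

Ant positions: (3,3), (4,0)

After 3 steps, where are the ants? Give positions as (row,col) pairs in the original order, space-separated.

Step 1: ant0:(3,3)->N->(2,3) | ant1:(4,0)->N->(3,0)
  grid max=2 at (1,3)
Step 2: ant0:(2,3)->N->(1,3) | ant1:(3,0)->N->(2,0)
  grid max=3 at (1,3)
Step 3: ant0:(1,3)->N->(0,3) | ant1:(2,0)->N->(1,0)
  grid max=2 at (1,3)

(0,3) (1,0)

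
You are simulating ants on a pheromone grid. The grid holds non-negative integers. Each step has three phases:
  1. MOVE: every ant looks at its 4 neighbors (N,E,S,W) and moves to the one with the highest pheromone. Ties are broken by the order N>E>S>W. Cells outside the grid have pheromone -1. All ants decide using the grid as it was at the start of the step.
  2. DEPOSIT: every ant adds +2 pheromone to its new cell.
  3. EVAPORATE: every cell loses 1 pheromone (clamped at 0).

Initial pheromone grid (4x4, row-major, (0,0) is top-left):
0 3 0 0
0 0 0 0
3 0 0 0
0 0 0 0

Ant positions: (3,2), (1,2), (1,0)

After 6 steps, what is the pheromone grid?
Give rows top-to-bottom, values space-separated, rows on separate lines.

After step 1: ants at (2,2),(0,2),(2,0)
  0 2 1 0
  0 0 0 0
  4 0 1 0
  0 0 0 0
After step 2: ants at (1,2),(0,1),(1,0)
  0 3 0 0
  1 0 1 0
  3 0 0 0
  0 0 0 0
After step 3: ants at (0,2),(0,2),(2,0)
  0 2 3 0
  0 0 0 0
  4 0 0 0
  0 0 0 0
After step 4: ants at (0,1),(0,1),(1,0)
  0 5 2 0
  1 0 0 0
  3 0 0 0
  0 0 0 0
After step 5: ants at (0,2),(0,2),(2,0)
  0 4 5 0
  0 0 0 0
  4 0 0 0
  0 0 0 0
After step 6: ants at (0,1),(0,1),(1,0)
  0 7 4 0
  1 0 0 0
  3 0 0 0
  0 0 0 0

0 7 4 0
1 0 0 0
3 0 0 0
0 0 0 0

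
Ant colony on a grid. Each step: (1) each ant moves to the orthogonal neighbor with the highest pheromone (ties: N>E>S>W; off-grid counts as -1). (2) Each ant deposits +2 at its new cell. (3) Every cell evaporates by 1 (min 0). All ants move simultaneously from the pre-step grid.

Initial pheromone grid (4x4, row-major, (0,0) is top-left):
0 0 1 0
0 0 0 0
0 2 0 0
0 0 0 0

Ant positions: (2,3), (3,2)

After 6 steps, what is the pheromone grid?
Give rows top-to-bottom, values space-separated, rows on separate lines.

After step 1: ants at (1,3),(2,2)
  0 0 0 0
  0 0 0 1
  0 1 1 0
  0 0 0 0
After step 2: ants at (0,3),(2,1)
  0 0 0 1
  0 0 0 0
  0 2 0 0
  0 0 0 0
After step 3: ants at (1,3),(1,1)
  0 0 0 0
  0 1 0 1
  0 1 0 0
  0 0 0 0
After step 4: ants at (0,3),(2,1)
  0 0 0 1
  0 0 0 0
  0 2 0 0
  0 0 0 0
After step 5: ants at (1,3),(1,1)
  0 0 0 0
  0 1 0 1
  0 1 0 0
  0 0 0 0
After step 6: ants at (0,3),(2,1)
  0 0 0 1
  0 0 0 0
  0 2 0 0
  0 0 0 0

0 0 0 1
0 0 0 0
0 2 0 0
0 0 0 0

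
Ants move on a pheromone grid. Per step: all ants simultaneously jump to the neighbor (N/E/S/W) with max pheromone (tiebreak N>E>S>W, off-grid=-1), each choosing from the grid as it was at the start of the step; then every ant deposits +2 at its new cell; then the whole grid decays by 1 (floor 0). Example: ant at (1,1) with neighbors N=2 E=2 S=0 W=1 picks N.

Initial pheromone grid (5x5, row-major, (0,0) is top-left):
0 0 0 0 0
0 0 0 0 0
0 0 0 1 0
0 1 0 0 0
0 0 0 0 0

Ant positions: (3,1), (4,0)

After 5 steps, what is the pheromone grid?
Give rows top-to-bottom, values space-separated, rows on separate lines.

After step 1: ants at (2,1),(3,0)
  0 0 0 0 0
  0 0 0 0 0
  0 1 0 0 0
  1 0 0 0 0
  0 0 0 0 0
After step 2: ants at (1,1),(2,0)
  0 0 0 0 0
  0 1 0 0 0
  1 0 0 0 0
  0 0 0 0 0
  0 0 0 0 0
After step 3: ants at (0,1),(1,0)
  0 1 0 0 0
  1 0 0 0 0
  0 0 0 0 0
  0 0 0 0 0
  0 0 0 0 0
After step 4: ants at (0,2),(0,0)
  1 0 1 0 0
  0 0 0 0 0
  0 0 0 0 0
  0 0 0 0 0
  0 0 0 0 0
After step 5: ants at (0,3),(0,1)
  0 1 0 1 0
  0 0 0 0 0
  0 0 0 0 0
  0 0 0 0 0
  0 0 0 0 0

0 1 0 1 0
0 0 0 0 0
0 0 0 0 0
0 0 0 0 0
0 0 0 0 0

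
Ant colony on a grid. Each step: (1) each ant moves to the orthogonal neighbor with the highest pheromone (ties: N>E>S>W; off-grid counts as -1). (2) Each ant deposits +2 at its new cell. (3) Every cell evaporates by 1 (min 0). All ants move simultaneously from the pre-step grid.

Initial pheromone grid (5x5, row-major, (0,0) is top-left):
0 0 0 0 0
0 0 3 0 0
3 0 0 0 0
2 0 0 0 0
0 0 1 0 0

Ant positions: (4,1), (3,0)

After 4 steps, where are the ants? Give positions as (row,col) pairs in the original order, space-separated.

Step 1: ant0:(4,1)->E->(4,2) | ant1:(3,0)->N->(2,0)
  grid max=4 at (2,0)
Step 2: ant0:(4,2)->N->(3,2) | ant1:(2,0)->S->(3,0)
  grid max=3 at (2,0)
Step 3: ant0:(3,2)->S->(4,2) | ant1:(3,0)->N->(2,0)
  grid max=4 at (2,0)
Step 4: ant0:(4,2)->N->(3,2) | ant1:(2,0)->S->(3,0)
  grid max=3 at (2,0)

(3,2) (3,0)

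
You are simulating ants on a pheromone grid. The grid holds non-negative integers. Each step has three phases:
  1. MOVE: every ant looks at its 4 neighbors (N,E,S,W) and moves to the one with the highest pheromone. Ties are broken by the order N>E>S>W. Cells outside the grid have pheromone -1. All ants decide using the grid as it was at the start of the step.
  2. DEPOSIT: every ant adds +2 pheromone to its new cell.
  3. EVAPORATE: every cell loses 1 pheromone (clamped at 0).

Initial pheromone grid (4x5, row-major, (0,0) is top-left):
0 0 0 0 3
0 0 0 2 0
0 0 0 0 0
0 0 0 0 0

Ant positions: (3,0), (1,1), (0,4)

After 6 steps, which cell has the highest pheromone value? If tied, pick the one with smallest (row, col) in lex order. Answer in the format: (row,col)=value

Step 1: ant0:(3,0)->N->(2,0) | ant1:(1,1)->N->(0,1) | ant2:(0,4)->S->(1,4)
  grid max=2 at (0,4)
Step 2: ant0:(2,0)->N->(1,0) | ant1:(0,1)->E->(0,2) | ant2:(1,4)->N->(0,4)
  grid max=3 at (0,4)
Step 3: ant0:(1,0)->N->(0,0) | ant1:(0,2)->E->(0,3) | ant2:(0,4)->S->(1,4)
  grid max=2 at (0,4)
Step 4: ant0:(0,0)->E->(0,1) | ant1:(0,3)->E->(0,4) | ant2:(1,4)->N->(0,4)
  grid max=5 at (0,4)
Step 5: ant0:(0,1)->E->(0,2) | ant1:(0,4)->S->(1,4) | ant2:(0,4)->S->(1,4)
  grid max=4 at (0,4)
Step 6: ant0:(0,2)->E->(0,3) | ant1:(1,4)->N->(0,4) | ant2:(1,4)->N->(0,4)
  grid max=7 at (0,4)
Final grid:
  0 0 0 1 7
  0 0 0 0 2
  0 0 0 0 0
  0 0 0 0 0
Max pheromone 7 at (0,4)

Answer: (0,4)=7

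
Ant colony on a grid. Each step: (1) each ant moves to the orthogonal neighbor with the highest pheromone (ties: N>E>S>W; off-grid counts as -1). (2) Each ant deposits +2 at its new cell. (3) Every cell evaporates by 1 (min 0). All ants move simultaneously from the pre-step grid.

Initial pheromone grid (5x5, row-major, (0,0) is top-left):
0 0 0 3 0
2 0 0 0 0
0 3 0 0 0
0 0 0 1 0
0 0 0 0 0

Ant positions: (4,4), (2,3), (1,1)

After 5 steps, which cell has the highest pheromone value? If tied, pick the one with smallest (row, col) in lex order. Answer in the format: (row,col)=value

Step 1: ant0:(4,4)->N->(3,4) | ant1:(2,3)->S->(3,3) | ant2:(1,1)->S->(2,1)
  grid max=4 at (2,1)
Step 2: ant0:(3,4)->W->(3,3) | ant1:(3,3)->E->(3,4) | ant2:(2,1)->N->(1,1)
  grid max=3 at (2,1)
Step 3: ant0:(3,3)->E->(3,4) | ant1:(3,4)->W->(3,3) | ant2:(1,1)->S->(2,1)
  grid max=4 at (2,1)
Step 4: ant0:(3,4)->W->(3,3) | ant1:(3,3)->E->(3,4) | ant2:(2,1)->N->(1,1)
  grid max=5 at (3,3)
Step 5: ant0:(3,3)->E->(3,4) | ant1:(3,4)->W->(3,3) | ant2:(1,1)->S->(2,1)
  grid max=6 at (3,3)
Final grid:
  0 0 0 0 0
  0 0 0 0 0
  0 4 0 0 0
  0 0 0 6 5
  0 0 0 0 0
Max pheromone 6 at (3,3)

Answer: (3,3)=6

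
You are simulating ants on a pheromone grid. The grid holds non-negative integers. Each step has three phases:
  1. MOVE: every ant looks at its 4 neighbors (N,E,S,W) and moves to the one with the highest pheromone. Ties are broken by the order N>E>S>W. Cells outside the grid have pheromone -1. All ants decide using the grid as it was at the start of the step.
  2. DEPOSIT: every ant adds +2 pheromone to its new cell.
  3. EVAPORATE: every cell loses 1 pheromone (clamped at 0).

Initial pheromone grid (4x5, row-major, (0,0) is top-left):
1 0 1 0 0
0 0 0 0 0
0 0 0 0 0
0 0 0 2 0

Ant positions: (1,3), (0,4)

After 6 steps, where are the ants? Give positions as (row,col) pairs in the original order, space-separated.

Step 1: ant0:(1,3)->N->(0,3) | ant1:(0,4)->S->(1,4)
  grid max=1 at (0,3)
Step 2: ant0:(0,3)->E->(0,4) | ant1:(1,4)->N->(0,4)
  grid max=3 at (0,4)
Step 3: ant0:(0,4)->S->(1,4) | ant1:(0,4)->S->(1,4)
  grid max=3 at (1,4)
Step 4: ant0:(1,4)->N->(0,4) | ant1:(1,4)->N->(0,4)
  grid max=5 at (0,4)
Step 5: ant0:(0,4)->S->(1,4) | ant1:(0,4)->S->(1,4)
  grid max=5 at (1,4)
Step 6: ant0:(1,4)->N->(0,4) | ant1:(1,4)->N->(0,4)
  grid max=7 at (0,4)

(0,4) (0,4)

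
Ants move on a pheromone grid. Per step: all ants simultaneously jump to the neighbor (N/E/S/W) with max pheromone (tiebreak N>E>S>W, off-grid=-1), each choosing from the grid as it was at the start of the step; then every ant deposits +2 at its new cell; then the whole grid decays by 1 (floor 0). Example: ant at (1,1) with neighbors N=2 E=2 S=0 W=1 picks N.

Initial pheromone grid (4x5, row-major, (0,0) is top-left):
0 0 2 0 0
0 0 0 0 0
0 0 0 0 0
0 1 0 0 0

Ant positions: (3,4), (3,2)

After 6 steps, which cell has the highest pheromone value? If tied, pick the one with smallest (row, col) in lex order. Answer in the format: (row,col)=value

Step 1: ant0:(3,4)->N->(2,4) | ant1:(3,2)->W->(3,1)
  grid max=2 at (3,1)
Step 2: ant0:(2,4)->N->(1,4) | ant1:(3,1)->N->(2,1)
  grid max=1 at (1,4)
Step 3: ant0:(1,4)->N->(0,4) | ant1:(2,1)->S->(3,1)
  grid max=2 at (3,1)
Step 4: ant0:(0,4)->S->(1,4) | ant1:(3,1)->N->(2,1)
  grid max=1 at (1,4)
Step 5: ant0:(1,4)->N->(0,4) | ant1:(2,1)->S->(3,1)
  grid max=2 at (3,1)
Step 6: ant0:(0,4)->S->(1,4) | ant1:(3,1)->N->(2,1)
  grid max=1 at (1,4)
Final grid:
  0 0 0 0 0
  0 0 0 0 1
  0 1 0 0 0
  0 1 0 0 0
Max pheromone 1 at (1,4)

Answer: (1,4)=1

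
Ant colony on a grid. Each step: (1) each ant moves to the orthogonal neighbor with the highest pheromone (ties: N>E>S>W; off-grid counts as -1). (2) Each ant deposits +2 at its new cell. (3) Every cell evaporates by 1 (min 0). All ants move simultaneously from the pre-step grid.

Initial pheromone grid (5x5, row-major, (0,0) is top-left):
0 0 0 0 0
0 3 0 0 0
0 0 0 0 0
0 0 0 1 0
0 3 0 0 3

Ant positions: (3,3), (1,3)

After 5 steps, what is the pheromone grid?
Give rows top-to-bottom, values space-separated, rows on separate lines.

After step 1: ants at (2,3),(0,3)
  0 0 0 1 0
  0 2 0 0 0
  0 0 0 1 0
  0 0 0 0 0
  0 2 0 0 2
After step 2: ants at (1,3),(0,4)
  0 0 0 0 1
  0 1 0 1 0
  0 0 0 0 0
  0 0 0 0 0
  0 1 0 0 1
After step 3: ants at (0,3),(1,4)
  0 0 0 1 0
  0 0 0 0 1
  0 0 0 0 0
  0 0 0 0 0
  0 0 0 0 0
After step 4: ants at (0,4),(0,4)
  0 0 0 0 3
  0 0 0 0 0
  0 0 0 0 0
  0 0 0 0 0
  0 0 0 0 0
After step 5: ants at (1,4),(1,4)
  0 0 0 0 2
  0 0 0 0 3
  0 0 0 0 0
  0 0 0 0 0
  0 0 0 0 0

0 0 0 0 2
0 0 0 0 3
0 0 0 0 0
0 0 0 0 0
0 0 0 0 0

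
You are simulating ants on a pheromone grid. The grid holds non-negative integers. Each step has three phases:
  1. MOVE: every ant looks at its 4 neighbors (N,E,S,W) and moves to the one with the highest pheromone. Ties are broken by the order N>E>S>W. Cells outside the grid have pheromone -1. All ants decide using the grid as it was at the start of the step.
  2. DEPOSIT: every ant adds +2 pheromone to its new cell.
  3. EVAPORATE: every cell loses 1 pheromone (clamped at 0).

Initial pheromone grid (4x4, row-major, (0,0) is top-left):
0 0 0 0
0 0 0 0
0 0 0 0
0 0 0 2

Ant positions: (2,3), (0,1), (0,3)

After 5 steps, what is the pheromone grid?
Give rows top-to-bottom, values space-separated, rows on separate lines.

After step 1: ants at (3,3),(0,2),(1,3)
  0 0 1 0
  0 0 0 1
  0 0 0 0
  0 0 0 3
After step 2: ants at (2,3),(0,3),(0,3)
  0 0 0 3
  0 0 0 0
  0 0 0 1
  0 0 0 2
After step 3: ants at (3,3),(1,3),(1,3)
  0 0 0 2
  0 0 0 3
  0 0 0 0
  0 0 0 3
After step 4: ants at (2,3),(0,3),(0,3)
  0 0 0 5
  0 0 0 2
  0 0 0 1
  0 0 0 2
After step 5: ants at (1,3),(1,3),(1,3)
  0 0 0 4
  0 0 0 7
  0 0 0 0
  0 0 0 1

0 0 0 4
0 0 0 7
0 0 0 0
0 0 0 1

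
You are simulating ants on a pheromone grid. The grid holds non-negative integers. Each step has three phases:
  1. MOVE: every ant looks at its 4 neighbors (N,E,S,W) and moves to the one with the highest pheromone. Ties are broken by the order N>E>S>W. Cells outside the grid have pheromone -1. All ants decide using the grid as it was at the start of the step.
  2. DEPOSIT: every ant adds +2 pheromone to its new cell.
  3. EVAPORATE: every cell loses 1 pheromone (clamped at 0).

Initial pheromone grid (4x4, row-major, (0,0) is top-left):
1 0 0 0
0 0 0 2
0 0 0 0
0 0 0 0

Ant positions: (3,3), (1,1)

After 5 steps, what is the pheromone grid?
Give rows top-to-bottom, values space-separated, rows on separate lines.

After step 1: ants at (2,3),(0,1)
  0 1 0 0
  0 0 0 1
  0 0 0 1
  0 0 0 0
After step 2: ants at (1,3),(0,2)
  0 0 1 0
  0 0 0 2
  0 0 0 0
  0 0 0 0
After step 3: ants at (0,3),(0,3)
  0 0 0 3
  0 0 0 1
  0 0 0 0
  0 0 0 0
After step 4: ants at (1,3),(1,3)
  0 0 0 2
  0 0 0 4
  0 0 0 0
  0 0 0 0
After step 5: ants at (0,3),(0,3)
  0 0 0 5
  0 0 0 3
  0 0 0 0
  0 0 0 0

0 0 0 5
0 0 0 3
0 0 0 0
0 0 0 0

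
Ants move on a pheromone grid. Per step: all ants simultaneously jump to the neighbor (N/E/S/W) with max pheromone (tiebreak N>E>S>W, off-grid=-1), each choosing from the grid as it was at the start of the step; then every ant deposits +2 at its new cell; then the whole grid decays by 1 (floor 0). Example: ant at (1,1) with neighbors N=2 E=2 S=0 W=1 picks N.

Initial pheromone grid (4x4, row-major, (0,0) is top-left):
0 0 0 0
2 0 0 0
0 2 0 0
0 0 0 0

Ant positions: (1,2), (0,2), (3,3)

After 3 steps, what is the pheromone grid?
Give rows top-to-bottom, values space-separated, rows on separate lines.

After step 1: ants at (0,2),(0,3),(2,3)
  0 0 1 1
  1 0 0 0
  0 1 0 1
  0 0 0 0
After step 2: ants at (0,3),(0,2),(1,3)
  0 0 2 2
  0 0 0 1
  0 0 0 0
  0 0 0 0
After step 3: ants at (0,2),(0,3),(0,3)
  0 0 3 5
  0 0 0 0
  0 0 0 0
  0 0 0 0

0 0 3 5
0 0 0 0
0 0 0 0
0 0 0 0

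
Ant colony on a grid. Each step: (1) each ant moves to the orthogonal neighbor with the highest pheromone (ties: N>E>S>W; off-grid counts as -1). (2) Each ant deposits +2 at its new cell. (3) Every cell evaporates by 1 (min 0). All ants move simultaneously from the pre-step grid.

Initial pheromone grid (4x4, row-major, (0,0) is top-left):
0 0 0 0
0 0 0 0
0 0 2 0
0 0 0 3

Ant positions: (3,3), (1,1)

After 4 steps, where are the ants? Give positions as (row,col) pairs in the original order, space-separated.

Step 1: ant0:(3,3)->N->(2,3) | ant1:(1,1)->N->(0,1)
  grid max=2 at (3,3)
Step 2: ant0:(2,3)->S->(3,3) | ant1:(0,1)->E->(0,2)
  grid max=3 at (3,3)
Step 3: ant0:(3,3)->N->(2,3) | ant1:(0,2)->E->(0,3)
  grid max=2 at (3,3)
Step 4: ant0:(2,3)->S->(3,3) | ant1:(0,3)->S->(1,3)
  grid max=3 at (3,3)

(3,3) (1,3)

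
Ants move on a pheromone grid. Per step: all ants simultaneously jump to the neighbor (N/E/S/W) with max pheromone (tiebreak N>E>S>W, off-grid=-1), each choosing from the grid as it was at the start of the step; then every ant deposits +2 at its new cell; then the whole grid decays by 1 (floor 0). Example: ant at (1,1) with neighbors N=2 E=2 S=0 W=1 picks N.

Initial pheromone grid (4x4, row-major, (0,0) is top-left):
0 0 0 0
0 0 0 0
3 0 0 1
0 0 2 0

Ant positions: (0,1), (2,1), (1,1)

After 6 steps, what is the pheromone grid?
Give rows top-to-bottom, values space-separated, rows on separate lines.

After step 1: ants at (0,2),(2,0),(0,1)
  0 1 1 0
  0 0 0 0
  4 0 0 0
  0 0 1 0
After step 2: ants at (0,1),(1,0),(0,2)
  0 2 2 0
  1 0 0 0
  3 0 0 0
  0 0 0 0
After step 3: ants at (0,2),(2,0),(0,1)
  0 3 3 0
  0 0 0 0
  4 0 0 0
  0 0 0 0
After step 4: ants at (0,1),(1,0),(0,2)
  0 4 4 0
  1 0 0 0
  3 0 0 0
  0 0 0 0
After step 5: ants at (0,2),(2,0),(0,1)
  0 5 5 0
  0 0 0 0
  4 0 0 0
  0 0 0 0
After step 6: ants at (0,1),(1,0),(0,2)
  0 6 6 0
  1 0 0 0
  3 0 0 0
  0 0 0 0

0 6 6 0
1 0 0 0
3 0 0 0
0 0 0 0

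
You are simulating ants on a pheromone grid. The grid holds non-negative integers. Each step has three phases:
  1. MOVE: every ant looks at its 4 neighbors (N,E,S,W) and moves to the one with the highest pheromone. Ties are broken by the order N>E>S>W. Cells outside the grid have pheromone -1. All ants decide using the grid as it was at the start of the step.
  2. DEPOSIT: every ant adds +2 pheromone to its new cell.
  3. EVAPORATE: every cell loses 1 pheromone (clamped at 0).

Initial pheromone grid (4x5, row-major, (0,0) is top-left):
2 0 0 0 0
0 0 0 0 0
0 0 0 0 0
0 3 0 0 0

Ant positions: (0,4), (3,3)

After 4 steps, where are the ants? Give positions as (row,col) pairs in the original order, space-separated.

Step 1: ant0:(0,4)->S->(1,4) | ant1:(3,3)->N->(2,3)
  grid max=2 at (3,1)
Step 2: ant0:(1,4)->N->(0,4) | ant1:(2,3)->N->(1,3)
  grid max=1 at (0,4)
Step 3: ant0:(0,4)->S->(1,4) | ant1:(1,3)->N->(0,3)
  grid max=1 at (0,3)
Step 4: ant0:(1,4)->N->(0,4) | ant1:(0,3)->E->(0,4)
  grid max=3 at (0,4)

(0,4) (0,4)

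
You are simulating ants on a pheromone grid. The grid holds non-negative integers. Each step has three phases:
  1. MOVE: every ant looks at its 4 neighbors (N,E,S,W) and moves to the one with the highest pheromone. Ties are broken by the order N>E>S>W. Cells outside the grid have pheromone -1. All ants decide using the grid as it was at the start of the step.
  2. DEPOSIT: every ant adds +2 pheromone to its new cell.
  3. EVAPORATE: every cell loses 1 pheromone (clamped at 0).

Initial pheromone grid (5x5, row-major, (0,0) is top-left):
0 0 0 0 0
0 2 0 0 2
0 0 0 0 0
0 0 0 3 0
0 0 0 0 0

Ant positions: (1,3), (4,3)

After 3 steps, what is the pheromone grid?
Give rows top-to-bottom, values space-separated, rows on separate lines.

After step 1: ants at (1,4),(3,3)
  0 0 0 0 0
  0 1 0 0 3
  0 0 0 0 0
  0 0 0 4 0
  0 0 0 0 0
After step 2: ants at (0,4),(2,3)
  0 0 0 0 1
  0 0 0 0 2
  0 0 0 1 0
  0 0 0 3 0
  0 0 0 0 0
After step 3: ants at (1,4),(3,3)
  0 0 0 0 0
  0 0 0 0 3
  0 0 0 0 0
  0 0 0 4 0
  0 0 0 0 0

0 0 0 0 0
0 0 0 0 3
0 0 0 0 0
0 0 0 4 0
0 0 0 0 0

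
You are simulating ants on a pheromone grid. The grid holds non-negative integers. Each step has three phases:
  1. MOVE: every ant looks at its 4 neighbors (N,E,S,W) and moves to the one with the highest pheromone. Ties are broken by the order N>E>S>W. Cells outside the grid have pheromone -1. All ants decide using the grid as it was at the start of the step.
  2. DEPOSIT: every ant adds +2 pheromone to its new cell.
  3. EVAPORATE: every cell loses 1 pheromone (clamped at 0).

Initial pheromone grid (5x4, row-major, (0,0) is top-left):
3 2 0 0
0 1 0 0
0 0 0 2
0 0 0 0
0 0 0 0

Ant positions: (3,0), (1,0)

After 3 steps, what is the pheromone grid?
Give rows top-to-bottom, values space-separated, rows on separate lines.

After step 1: ants at (2,0),(0,0)
  4 1 0 0
  0 0 0 0
  1 0 0 1
  0 0 0 0
  0 0 0 0
After step 2: ants at (1,0),(0,1)
  3 2 0 0
  1 0 0 0
  0 0 0 0
  0 0 0 0
  0 0 0 0
After step 3: ants at (0,0),(0,0)
  6 1 0 0
  0 0 0 0
  0 0 0 0
  0 0 0 0
  0 0 0 0

6 1 0 0
0 0 0 0
0 0 0 0
0 0 0 0
0 0 0 0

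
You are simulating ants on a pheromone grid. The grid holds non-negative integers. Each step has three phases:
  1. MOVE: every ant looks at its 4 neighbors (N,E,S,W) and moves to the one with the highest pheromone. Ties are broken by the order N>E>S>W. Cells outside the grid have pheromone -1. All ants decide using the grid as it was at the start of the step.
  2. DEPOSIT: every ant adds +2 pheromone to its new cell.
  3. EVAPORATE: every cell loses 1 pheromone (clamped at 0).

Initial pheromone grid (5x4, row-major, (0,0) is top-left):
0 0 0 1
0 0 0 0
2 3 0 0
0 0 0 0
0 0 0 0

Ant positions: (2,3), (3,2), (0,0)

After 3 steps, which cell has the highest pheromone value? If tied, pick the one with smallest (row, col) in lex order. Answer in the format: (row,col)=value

Step 1: ant0:(2,3)->N->(1,3) | ant1:(3,2)->N->(2,2) | ant2:(0,0)->E->(0,1)
  grid max=2 at (2,1)
Step 2: ant0:(1,3)->N->(0,3) | ant1:(2,2)->W->(2,1) | ant2:(0,1)->E->(0,2)
  grid max=3 at (2,1)
Step 3: ant0:(0,3)->W->(0,2) | ant1:(2,1)->N->(1,1) | ant2:(0,2)->E->(0,3)
  grid max=2 at (0,2)
Final grid:
  0 0 2 2
  0 1 0 0
  0 2 0 0
  0 0 0 0
  0 0 0 0
Max pheromone 2 at (0,2)

Answer: (0,2)=2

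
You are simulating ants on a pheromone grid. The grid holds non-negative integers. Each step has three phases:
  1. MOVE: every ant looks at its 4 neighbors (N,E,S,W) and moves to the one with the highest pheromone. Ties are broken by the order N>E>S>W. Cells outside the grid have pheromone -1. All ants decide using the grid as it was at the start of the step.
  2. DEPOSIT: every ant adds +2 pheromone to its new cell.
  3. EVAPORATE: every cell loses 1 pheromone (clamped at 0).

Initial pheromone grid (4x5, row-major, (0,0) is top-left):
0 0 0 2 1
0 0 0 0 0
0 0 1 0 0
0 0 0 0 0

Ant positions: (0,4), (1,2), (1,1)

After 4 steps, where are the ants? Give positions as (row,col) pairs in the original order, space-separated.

Step 1: ant0:(0,4)->W->(0,3) | ant1:(1,2)->S->(2,2) | ant2:(1,1)->N->(0,1)
  grid max=3 at (0,3)
Step 2: ant0:(0,3)->E->(0,4) | ant1:(2,2)->N->(1,2) | ant2:(0,1)->E->(0,2)
  grid max=2 at (0,3)
Step 3: ant0:(0,4)->W->(0,3) | ant1:(1,2)->N->(0,2) | ant2:(0,2)->E->(0,3)
  grid max=5 at (0,3)
Step 4: ant0:(0,3)->W->(0,2) | ant1:(0,2)->E->(0,3) | ant2:(0,3)->W->(0,2)
  grid max=6 at (0,3)

(0,2) (0,3) (0,2)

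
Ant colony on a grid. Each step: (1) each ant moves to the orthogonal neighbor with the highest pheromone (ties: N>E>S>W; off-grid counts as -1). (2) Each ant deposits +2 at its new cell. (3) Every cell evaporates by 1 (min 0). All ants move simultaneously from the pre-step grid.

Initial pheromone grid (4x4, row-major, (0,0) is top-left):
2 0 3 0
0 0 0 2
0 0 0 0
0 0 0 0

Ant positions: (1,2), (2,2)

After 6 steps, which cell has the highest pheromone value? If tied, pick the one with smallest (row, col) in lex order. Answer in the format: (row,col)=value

Step 1: ant0:(1,2)->N->(0,2) | ant1:(2,2)->N->(1,2)
  grid max=4 at (0,2)
Step 2: ant0:(0,2)->S->(1,2) | ant1:(1,2)->N->(0,2)
  grid max=5 at (0,2)
Step 3: ant0:(1,2)->N->(0,2) | ant1:(0,2)->S->(1,2)
  grid max=6 at (0,2)
Step 4: ant0:(0,2)->S->(1,2) | ant1:(1,2)->N->(0,2)
  grid max=7 at (0,2)
Step 5: ant0:(1,2)->N->(0,2) | ant1:(0,2)->S->(1,2)
  grid max=8 at (0,2)
Step 6: ant0:(0,2)->S->(1,2) | ant1:(1,2)->N->(0,2)
  grid max=9 at (0,2)
Final grid:
  0 0 9 0
  0 0 6 0
  0 0 0 0
  0 0 0 0
Max pheromone 9 at (0,2)

Answer: (0,2)=9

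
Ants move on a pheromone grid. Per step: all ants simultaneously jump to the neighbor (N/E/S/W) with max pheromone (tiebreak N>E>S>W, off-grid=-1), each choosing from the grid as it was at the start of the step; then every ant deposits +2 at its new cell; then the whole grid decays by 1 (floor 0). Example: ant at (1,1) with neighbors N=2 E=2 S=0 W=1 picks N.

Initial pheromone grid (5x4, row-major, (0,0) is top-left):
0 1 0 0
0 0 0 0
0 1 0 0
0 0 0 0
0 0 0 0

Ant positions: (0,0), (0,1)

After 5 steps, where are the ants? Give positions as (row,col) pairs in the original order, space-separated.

Step 1: ant0:(0,0)->E->(0,1) | ant1:(0,1)->E->(0,2)
  grid max=2 at (0,1)
Step 2: ant0:(0,1)->E->(0,2) | ant1:(0,2)->W->(0,1)
  grid max=3 at (0,1)
Step 3: ant0:(0,2)->W->(0,1) | ant1:(0,1)->E->(0,2)
  grid max=4 at (0,1)
Step 4: ant0:(0,1)->E->(0,2) | ant1:(0,2)->W->(0,1)
  grid max=5 at (0,1)
Step 5: ant0:(0,2)->W->(0,1) | ant1:(0,1)->E->(0,2)
  grid max=6 at (0,1)

(0,1) (0,2)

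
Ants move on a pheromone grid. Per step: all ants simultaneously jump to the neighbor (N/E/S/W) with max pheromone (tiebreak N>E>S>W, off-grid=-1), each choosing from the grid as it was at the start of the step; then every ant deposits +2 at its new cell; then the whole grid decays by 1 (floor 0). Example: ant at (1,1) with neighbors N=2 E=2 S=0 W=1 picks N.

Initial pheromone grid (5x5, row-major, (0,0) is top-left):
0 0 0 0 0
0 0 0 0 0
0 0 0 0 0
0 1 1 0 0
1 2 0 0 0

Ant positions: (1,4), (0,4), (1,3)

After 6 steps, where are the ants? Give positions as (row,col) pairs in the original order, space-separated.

Step 1: ant0:(1,4)->N->(0,4) | ant1:(0,4)->S->(1,4) | ant2:(1,3)->N->(0,3)
  grid max=1 at (0,3)
Step 2: ant0:(0,4)->S->(1,4) | ant1:(1,4)->N->(0,4) | ant2:(0,3)->E->(0,4)
  grid max=4 at (0,4)
Step 3: ant0:(1,4)->N->(0,4) | ant1:(0,4)->S->(1,4) | ant2:(0,4)->S->(1,4)
  grid max=5 at (0,4)
Step 4: ant0:(0,4)->S->(1,4) | ant1:(1,4)->N->(0,4) | ant2:(1,4)->N->(0,4)
  grid max=8 at (0,4)
Step 5: ant0:(1,4)->N->(0,4) | ant1:(0,4)->S->(1,4) | ant2:(0,4)->S->(1,4)
  grid max=9 at (0,4)
Step 6: ant0:(0,4)->S->(1,4) | ant1:(1,4)->N->(0,4) | ant2:(1,4)->N->(0,4)
  grid max=12 at (0,4)

(1,4) (0,4) (0,4)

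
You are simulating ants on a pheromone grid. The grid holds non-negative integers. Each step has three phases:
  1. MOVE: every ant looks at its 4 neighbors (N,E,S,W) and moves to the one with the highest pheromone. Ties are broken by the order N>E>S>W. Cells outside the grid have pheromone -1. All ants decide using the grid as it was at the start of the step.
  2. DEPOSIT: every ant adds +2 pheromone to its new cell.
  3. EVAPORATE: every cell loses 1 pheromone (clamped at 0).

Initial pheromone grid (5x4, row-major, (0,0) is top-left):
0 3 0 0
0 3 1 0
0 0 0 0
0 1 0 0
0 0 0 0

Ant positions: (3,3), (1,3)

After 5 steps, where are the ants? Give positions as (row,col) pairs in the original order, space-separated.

Step 1: ant0:(3,3)->N->(2,3) | ant1:(1,3)->W->(1,2)
  grid max=2 at (0,1)
Step 2: ant0:(2,3)->N->(1,3) | ant1:(1,2)->W->(1,1)
  grid max=3 at (1,1)
Step 3: ant0:(1,3)->W->(1,2) | ant1:(1,1)->N->(0,1)
  grid max=2 at (0,1)
Step 4: ant0:(1,2)->W->(1,1) | ant1:(0,1)->S->(1,1)
  grid max=5 at (1,1)
Step 5: ant0:(1,1)->N->(0,1) | ant1:(1,1)->N->(0,1)
  grid max=4 at (0,1)

(0,1) (0,1)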